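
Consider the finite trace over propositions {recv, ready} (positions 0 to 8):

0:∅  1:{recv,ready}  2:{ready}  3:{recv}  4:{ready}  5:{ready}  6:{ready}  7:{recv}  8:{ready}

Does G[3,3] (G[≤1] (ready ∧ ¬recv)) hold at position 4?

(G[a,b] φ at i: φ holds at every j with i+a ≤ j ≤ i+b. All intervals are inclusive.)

Check G[≤1] (ready ∧ ¬recv) at every j in [7,7]:
  j=7: fails at 7
Fails at j=7 → formula fails.

Does not hold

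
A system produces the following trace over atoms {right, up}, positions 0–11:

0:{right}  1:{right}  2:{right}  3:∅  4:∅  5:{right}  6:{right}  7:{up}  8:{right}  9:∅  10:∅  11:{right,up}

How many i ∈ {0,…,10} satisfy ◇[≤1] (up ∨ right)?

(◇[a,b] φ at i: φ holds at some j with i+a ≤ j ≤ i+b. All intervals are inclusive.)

9

Evaluate at each i in [0,10]:
  i=0: ✓ (witness j=0)
  i=1: ✓ (witness j=1)
  i=2: ✓ (witness j=2)
  i=3: ✗ (none in [3,4])
  i=4: ✓ (witness j=5)
  i=5: ✓ (witness j=5)
  i=6: ✓ (witness j=6)
  i=7: ✓ (witness j=7)
  i=8: ✓ (witness j=8)
  i=9: ✗ (none in [9,10])
  i=10: ✓ (witness j=11)
Positions where it holds: {0, 1, 2, 4, 5, 6, 7, 8, 10} → 9.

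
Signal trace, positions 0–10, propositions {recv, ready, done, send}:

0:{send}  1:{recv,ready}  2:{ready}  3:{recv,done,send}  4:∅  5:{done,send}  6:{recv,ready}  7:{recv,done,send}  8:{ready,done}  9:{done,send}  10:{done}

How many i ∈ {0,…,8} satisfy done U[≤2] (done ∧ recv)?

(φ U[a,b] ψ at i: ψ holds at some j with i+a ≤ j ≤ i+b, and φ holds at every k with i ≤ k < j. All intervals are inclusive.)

Evaluate at each i in [0,8]:
  i=0: ✗ (no rhs in [0,2])
  i=1: ✗ (lhs fails at k=1 before rhs at j=3)
  i=2: ✗ (lhs fails at k=2 before rhs at j=3)
  i=3: ✓ (rhs at j=3)
  i=4: ✗ (no rhs in [4,6])
  i=5: ✗ (lhs fails at k=6 before rhs at j=7)
  i=6: ✗ (lhs fails at k=6 before rhs at j=7)
  i=7: ✓ (rhs at j=7)
  i=8: ✗ (no rhs in [8,10])
Positions where it holds: {3, 7} → 2.

2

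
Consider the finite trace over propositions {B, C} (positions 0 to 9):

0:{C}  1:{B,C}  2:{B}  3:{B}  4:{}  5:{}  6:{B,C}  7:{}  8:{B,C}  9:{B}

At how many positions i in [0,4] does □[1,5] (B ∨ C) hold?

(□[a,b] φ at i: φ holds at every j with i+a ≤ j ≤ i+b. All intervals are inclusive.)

0

Evaluate at each i in [0,4]:
  i=0: ✗ (fails at j=4)
  i=1: ✗ (fails at j=4)
  i=2: ✗ (fails at j=4)
  i=3: ✗ (fails at j=4)
  i=4: ✗ (fails at j=5)
Positions where it holds: {} → 0.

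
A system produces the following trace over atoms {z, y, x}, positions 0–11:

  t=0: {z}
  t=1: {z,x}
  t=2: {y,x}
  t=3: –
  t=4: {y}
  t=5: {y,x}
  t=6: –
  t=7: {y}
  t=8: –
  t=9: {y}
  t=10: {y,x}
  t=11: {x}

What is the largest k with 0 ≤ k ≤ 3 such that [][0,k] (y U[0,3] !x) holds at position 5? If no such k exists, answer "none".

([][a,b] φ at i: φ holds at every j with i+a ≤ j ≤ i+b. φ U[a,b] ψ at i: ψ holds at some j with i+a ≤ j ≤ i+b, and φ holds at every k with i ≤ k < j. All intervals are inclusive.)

(y U[0,3] !x) must hold from j=5 onward; find where it first fails.
  j=5: holds
  j=6: holds
  j=7: holds
  j=8: holds
Holds through j=8; largest k = 3.

3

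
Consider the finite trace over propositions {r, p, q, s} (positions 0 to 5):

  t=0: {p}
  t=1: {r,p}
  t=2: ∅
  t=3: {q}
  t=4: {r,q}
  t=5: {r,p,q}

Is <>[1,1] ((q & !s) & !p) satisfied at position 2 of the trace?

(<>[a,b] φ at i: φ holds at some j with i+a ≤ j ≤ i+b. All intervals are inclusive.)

Check ((q & !s) & !p) at each j in [3,3]:
  j=3: true
Found at j=3 → formula holds.

Holds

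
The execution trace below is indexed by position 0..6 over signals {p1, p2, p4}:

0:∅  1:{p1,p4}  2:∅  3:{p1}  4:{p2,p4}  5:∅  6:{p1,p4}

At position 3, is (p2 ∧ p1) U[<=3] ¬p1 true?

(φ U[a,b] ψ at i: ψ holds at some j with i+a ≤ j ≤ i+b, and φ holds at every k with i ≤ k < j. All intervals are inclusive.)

False

Need some j in [3,6] with ¬p1, and (p2 ∧ p1) at every k in [3,j-1].
  j=3: ¬p1 false.
  j=4: ¬p1 holds, but (p2 ∧ p1) fails at k=3 → not this j.
  j=5: ¬p1 holds, but (p2 ∧ p1) fails at k=3 → not this j.
  j=6: ¬p1 false.
No j in the window works → until fails.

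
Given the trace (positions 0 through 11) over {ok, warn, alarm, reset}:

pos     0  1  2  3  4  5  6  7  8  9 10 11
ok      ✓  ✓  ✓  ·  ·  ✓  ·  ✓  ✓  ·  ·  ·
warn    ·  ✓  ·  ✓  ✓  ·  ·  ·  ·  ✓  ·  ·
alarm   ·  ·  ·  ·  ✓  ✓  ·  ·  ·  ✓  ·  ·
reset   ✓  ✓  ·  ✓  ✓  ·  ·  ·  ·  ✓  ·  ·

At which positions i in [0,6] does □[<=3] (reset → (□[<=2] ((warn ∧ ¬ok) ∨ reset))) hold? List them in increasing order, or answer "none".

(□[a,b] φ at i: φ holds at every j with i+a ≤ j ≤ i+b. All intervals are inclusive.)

5

Evaluate at each i in [0,6]:
  i=0: ✗ (fails at j=0)
  i=1: ✗ (fails at j=1)
  i=2: ✗ (fails at j=3)
  i=3: ✗ (fails at j=3)
  i=4: ✗ (fails at j=4)
  i=5: ✓ (all of [5,8])
  i=6: ✗ (fails at j=9)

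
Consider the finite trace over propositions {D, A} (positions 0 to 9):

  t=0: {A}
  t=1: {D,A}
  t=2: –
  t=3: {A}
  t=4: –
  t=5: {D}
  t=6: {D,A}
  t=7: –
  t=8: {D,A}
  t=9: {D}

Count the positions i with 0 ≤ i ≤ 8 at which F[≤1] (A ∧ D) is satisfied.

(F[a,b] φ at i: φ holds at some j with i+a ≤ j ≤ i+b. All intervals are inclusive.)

Evaluate at each i in [0,8]:
  i=0: ✓ (witness j=1)
  i=1: ✓ (witness j=1)
  i=2: ✗ (none in [2,3])
  i=3: ✗ (none in [3,4])
  i=4: ✗ (none in [4,5])
  i=5: ✓ (witness j=6)
  i=6: ✓ (witness j=6)
  i=7: ✓ (witness j=8)
  i=8: ✓ (witness j=8)
Positions where it holds: {0, 1, 5, 6, 7, 8} → 6.

6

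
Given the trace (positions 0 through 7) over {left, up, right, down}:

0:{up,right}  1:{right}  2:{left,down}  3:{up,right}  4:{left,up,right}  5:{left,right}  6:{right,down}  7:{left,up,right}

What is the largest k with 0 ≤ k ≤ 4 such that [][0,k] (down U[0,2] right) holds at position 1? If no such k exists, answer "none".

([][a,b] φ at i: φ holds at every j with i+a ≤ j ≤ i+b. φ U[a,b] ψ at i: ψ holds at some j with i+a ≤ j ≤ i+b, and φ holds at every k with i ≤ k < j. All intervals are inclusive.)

(down U[0,2] right) must hold from j=1 onward; find where it first fails.
  j=1: holds
  j=2: holds
  j=3: holds
  j=4: holds
  j=5: holds
Holds through j=5; largest k = 4.

4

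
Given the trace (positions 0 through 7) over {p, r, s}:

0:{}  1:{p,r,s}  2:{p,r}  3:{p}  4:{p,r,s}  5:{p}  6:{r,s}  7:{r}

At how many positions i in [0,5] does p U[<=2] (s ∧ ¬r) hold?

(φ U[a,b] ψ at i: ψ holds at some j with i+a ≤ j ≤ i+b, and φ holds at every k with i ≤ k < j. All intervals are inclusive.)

0

Evaluate at each i in [0,5]:
  i=0: ✗ (no rhs in [0,2])
  i=1: ✗ (no rhs in [1,3])
  i=2: ✗ (no rhs in [2,4])
  i=3: ✗ (no rhs in [3,5])
  i=4: ✗ (no rhs in [4,6])
  i=5: ✗ (no rhs in [5,7])
Positions where it holds: {} → 0.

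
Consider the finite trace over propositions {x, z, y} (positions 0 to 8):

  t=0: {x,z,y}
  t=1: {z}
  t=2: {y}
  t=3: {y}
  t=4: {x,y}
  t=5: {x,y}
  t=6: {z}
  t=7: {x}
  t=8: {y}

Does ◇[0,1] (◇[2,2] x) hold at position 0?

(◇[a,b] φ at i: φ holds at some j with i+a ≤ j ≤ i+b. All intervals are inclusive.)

False

Check ◇[2,2] x at each j in [0,1]:
  j=0: fails (none in [2,2])
  j=1: fails (none in [3,3])
No position in the window satisfies it → formula fails.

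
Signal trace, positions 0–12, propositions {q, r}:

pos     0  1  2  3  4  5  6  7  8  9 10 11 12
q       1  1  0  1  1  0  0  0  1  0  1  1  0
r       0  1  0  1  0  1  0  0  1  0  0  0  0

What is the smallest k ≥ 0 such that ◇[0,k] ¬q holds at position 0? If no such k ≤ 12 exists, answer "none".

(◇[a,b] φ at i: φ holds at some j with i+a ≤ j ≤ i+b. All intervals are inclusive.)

2

Scan j = 0,1,… for ¬q:
  j=0: fails
  j=1: fails
  j=2: holds
First hit at j=2, so smallest k = 2-0 = 2.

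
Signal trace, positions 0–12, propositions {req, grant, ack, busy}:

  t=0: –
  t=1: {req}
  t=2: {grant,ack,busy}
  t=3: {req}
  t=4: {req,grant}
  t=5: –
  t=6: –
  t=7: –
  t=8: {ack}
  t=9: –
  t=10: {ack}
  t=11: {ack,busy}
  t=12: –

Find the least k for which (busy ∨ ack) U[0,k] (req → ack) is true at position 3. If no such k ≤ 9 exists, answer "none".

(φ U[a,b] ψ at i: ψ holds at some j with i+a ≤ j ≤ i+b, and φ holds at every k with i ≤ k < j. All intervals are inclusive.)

Need earliest j ≥ 3 with (req → ack), and (busy ∨ ack) at every k in [3,j-1].
  j=3: rhs fails.
  j=4: rhs fails.
  j=5: rhs holds but lhs fails at k=3.
  j=6: rhs holds but lhs fails at k=3.
  j=7: rhs holds but lhs fails at k=3.
  j=8: rhs holds but lhs fails at k=3.
  j=9: rhs holds but lhs fails at k=3.
  j=10: rhs holds but lhs fails at k=3.
  j=11: rhs holds but lhs fails at k=3.
  j=12: rhs holds but lhs fails at k=3.
No witness within the range → none.

none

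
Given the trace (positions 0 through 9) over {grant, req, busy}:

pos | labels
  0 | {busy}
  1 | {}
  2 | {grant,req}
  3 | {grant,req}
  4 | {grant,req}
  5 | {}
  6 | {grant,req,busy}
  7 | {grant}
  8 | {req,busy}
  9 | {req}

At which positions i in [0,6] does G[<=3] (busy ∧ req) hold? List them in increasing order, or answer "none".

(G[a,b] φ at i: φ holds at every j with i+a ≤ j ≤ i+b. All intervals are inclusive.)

none

Evaluate at each i in [0,6]:
  i=0: ✗ (fails at j=0)
  i=1: ✗ (fails at j=1)
  i=2: ✗ (fails at j=2)
  i=3: ✗ (fails at j=3)
  i=4: ✗ (fails at j=4)
  i=5: ✗ (fails at j=5)
  i=6: ✗ (fails at j=7)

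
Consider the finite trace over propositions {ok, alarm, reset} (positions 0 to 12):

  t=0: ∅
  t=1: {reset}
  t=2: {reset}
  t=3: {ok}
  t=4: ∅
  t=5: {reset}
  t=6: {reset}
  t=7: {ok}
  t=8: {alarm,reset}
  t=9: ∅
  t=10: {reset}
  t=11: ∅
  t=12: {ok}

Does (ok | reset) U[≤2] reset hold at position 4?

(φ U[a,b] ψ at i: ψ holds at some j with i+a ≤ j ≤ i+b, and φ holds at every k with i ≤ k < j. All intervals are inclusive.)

False

Need some j in [4,6] with reset, and (ok | reset) at every k in [4,j-1].
  j=4: reset false.
  j=5: reset holds, but (ok | reset) fails at k=4 → not this j.
  j=6: reset holds, but (ok | reset) fails at k=4 → not this j.
No j in the window works → until fails.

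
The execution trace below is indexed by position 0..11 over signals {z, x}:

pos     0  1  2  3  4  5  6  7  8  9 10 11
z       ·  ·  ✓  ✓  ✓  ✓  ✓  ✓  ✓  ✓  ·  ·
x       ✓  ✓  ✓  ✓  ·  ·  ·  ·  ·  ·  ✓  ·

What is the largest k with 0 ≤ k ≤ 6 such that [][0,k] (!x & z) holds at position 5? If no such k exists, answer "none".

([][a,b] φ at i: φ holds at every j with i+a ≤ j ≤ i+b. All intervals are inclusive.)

(!x & z) must hold from j=5 onward; find where it first fails.
  j=5: holds
  j=6: holds
  j=7: holds
  j=8: holds
  j=9: holds
  j=10: fails
Holds on [5,9], so largest k = 4.

4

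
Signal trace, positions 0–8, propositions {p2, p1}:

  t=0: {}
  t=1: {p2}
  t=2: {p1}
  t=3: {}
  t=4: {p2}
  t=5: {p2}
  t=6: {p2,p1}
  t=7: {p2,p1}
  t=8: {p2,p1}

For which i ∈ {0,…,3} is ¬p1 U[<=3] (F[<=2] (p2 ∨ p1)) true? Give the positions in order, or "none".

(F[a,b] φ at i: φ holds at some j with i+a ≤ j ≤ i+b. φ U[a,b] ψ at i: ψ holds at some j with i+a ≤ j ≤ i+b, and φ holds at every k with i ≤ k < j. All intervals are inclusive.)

Evaluate at each i in [0,3]:
  i=0: ✓ (rhs at j=0)
  i=1: ✓ (rhs at j=1)
  i=2: ✓ (rhs at j=2)
  i=3: ✓ (rhs at j=3)

0, 1, 2, 3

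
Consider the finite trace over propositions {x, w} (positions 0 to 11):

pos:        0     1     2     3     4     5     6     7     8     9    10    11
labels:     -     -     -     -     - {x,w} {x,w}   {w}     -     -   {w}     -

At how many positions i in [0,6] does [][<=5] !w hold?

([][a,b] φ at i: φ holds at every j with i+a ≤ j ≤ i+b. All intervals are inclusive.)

Evaluate at each i in [0,6]:
  i=0: ✗ (fails at j=5)
  i=1: ✗ (fails at j=5)
  i=2: ✗ (fails at j=5)
  i=3: ✗ (fails at j=5)
  i=4: ✗ (fails at j=5)
  i=5: ✗ (fails at j=5)
  i=6: ✗ (fails at j=6)
Positions where it holds: {} → 0.

0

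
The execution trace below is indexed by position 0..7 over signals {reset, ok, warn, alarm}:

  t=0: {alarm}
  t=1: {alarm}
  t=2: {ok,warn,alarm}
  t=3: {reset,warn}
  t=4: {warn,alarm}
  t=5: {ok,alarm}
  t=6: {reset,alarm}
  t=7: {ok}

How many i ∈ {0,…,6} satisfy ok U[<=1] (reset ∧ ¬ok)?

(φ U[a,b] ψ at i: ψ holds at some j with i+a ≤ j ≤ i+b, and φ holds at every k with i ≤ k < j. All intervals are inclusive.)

Evaluate at each i in [0,6]:
  i=0: ✗ (no rhs in [0,1])
  i=1: ✗ (no rhs in [1,2])
  i=2: ✓ (rhs at j=3; lhs holds on [2,2])
  i=3: ✓ (rhs at j=3)
  i=4: ✗ (no rhs in [4,5])
  i=5: ✓ (rhs at j=6; lhs holds on [5,5])
  i=6: ✓ (rhs at j=6)
Positions where it holds: {2, 3, 5, 6} → 4.

4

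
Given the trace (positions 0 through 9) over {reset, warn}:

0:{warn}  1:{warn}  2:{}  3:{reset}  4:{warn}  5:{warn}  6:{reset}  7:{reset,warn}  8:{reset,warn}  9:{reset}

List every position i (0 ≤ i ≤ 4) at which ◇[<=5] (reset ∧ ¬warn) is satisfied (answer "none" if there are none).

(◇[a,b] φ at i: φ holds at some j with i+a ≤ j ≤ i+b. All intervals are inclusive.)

Evaluate at each i in [0,4]:
  i=0: ✓ (witness j=3)
  i=1: ✓ (witness j=3)
  i=2: ✓ (witness j=3)
  i=3: ✓ (witness j=3)
  i=4: ✓ (witness j=6)

0, 1, 2, 3, 4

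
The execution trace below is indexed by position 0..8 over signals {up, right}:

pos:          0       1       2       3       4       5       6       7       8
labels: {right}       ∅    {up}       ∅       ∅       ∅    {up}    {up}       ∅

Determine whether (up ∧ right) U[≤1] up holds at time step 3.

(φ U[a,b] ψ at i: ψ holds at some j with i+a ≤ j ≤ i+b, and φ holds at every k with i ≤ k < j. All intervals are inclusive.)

Need some j in [3,4] with up, and (up ∧ right) at every k in [3,j-1].
  j=3: up false.
  j=4: up false.
No j in the window works → until fails.

Does not hold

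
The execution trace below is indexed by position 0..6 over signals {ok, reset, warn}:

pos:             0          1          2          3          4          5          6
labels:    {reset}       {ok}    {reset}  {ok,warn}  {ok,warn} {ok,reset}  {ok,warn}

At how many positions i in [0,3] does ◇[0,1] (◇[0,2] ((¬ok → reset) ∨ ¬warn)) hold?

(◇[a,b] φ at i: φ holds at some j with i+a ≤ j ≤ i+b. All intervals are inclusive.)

4

Evaluate at each i in [0,3]:
  i=0: ✓ (witness j=0)
  i=1: ✓ (witness j=1)
  i=2: ✓ (witness j=2)
  i=3: ✓ (witness j=3)
Positions where it holds: {0, 1, 2, 3} → 4.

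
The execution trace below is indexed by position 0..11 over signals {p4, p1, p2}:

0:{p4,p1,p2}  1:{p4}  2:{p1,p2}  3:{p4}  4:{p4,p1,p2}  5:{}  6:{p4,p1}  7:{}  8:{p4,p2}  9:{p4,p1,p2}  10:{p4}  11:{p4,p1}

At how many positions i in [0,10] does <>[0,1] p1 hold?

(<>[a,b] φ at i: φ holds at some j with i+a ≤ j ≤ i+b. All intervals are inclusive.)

10

Evaluate at each i in [0,10]:
  i=0: ✓ (witness j=0)
  i=1: ✓ (witness j=2)
  i=2: ✓ (witness j=2)
  i=3: ✓ (witness j=4)
  i=4: ✓ (witness j=4)
  i=5: ✓ (witness j=6)
  i=6: ✓ (witness j=6)
  i=7: ✗ (none in [7,8])
  i=8: ✓ (witness j=9)
  i=9: ✓ (witness j=9)
  i=10: ✓ (witness j=11)
Positions where it holds: {0, 1, 2, 3, 4, 5, 6, 8, 9, 10} → 10.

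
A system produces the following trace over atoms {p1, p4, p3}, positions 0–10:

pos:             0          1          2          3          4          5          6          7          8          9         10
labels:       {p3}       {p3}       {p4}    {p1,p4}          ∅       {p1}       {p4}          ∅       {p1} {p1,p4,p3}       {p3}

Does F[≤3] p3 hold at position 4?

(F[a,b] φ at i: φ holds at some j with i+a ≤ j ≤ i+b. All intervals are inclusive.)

Check p3 at each j in [4,7]:
  j=4: false
  j=5: false
  j=6: false
  j=7: false
No position in the window satisfies it → formula fails.

No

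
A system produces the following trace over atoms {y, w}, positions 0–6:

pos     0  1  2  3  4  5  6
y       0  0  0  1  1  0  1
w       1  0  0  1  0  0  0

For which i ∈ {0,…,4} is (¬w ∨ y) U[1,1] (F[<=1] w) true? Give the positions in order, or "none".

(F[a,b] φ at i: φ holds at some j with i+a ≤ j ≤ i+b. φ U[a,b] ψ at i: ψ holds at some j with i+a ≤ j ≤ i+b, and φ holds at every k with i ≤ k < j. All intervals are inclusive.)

Evaluate at each i in [0,4]:
  i=0: ✗ (no rhs in [1,1])
  i=1: ✓ (rhs at j=2; lhs holds on [1,1])
  i=2: ✓ (rhs at j=3; lhs holds on [2,2])
  i=3: ✗ (no rhs in [4,4])
  i=4: ✗ (no rhs in [5,5])

1, 2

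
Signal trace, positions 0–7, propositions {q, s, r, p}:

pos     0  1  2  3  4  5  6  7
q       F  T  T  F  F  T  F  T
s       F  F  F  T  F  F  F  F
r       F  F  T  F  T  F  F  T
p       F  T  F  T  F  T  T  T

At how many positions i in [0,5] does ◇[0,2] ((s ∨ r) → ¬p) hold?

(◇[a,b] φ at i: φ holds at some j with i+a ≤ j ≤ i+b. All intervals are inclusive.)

Evaluate at each i in [0,5]:
  i=0: ✓ (witness j=0)
  i=1: ✓ (witness j=1)
  i=2: ✓ (witness j=2)
  i=3: ✓ (witness j=4)
  i=4: ✓ (witness j=4)
  i=5: ✓ (witness j=5)
Positions where it holds: {0, 1, 2, 3, 4, 5} → 6.

6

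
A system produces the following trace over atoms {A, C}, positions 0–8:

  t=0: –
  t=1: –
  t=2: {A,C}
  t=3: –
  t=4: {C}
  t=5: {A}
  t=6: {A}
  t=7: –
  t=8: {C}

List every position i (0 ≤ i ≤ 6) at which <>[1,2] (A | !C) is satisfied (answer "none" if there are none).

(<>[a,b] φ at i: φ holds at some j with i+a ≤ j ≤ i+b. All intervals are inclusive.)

Evaluate at each i in [0,6]:
  i=0: ✓ (witness j=1)
  i=1: ✓ (witness j=2)
  i=2: ✓ (witness j=3)
  i=3: ✓ (witness j=5)
  i=4: ✓ (witness j=5)
  i=5: ✓ (witness j=6)
  i=6: ✓ (witness j=7)

0, 1, 2, 3, 4, 5, 6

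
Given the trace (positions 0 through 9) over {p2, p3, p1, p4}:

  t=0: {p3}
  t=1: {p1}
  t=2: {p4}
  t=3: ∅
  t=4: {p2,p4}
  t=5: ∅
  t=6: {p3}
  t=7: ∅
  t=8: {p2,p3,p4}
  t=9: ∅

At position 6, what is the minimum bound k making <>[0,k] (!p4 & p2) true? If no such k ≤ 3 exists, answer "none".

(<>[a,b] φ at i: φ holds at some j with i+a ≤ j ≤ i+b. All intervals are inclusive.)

none

Scan j = 6,7,… for (!p4 & p2):
  j=6: fails
  j=7: fails
  j=8: fails
  j=9: fails
No j in [6,9] satisfies it → none.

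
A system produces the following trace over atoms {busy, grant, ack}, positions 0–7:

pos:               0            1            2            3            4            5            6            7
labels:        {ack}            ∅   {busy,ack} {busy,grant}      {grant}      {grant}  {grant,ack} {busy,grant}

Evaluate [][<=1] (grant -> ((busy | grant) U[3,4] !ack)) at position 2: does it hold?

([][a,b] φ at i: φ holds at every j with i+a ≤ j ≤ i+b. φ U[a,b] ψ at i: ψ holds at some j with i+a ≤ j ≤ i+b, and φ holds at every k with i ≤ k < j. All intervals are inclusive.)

Holds

Check (grant -> ((busy | grant) U[3,4] !ack)) at every j in [2,3]:
  j=2: antecedent false → ✓
  j=3: antecedent true; consequent holds → ✓
All positions satisfy it → formula holds.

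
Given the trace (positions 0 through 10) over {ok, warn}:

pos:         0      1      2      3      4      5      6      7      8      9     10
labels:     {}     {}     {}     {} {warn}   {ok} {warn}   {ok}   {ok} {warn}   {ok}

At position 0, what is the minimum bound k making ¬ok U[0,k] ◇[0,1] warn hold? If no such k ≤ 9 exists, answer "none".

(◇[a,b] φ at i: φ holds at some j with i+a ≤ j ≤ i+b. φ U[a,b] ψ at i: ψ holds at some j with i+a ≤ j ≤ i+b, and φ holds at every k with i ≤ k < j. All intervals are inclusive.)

Need earliest j ≥ 0 with ◇[0,1] warn, and ¬ok at every k in [0,j-1].
  j=0: rhs fails.
  j=1: rhs fails.
  j=2: rhs fails.
  j=3: rhs holds; lhs holds on [0,2]. k = 3.

3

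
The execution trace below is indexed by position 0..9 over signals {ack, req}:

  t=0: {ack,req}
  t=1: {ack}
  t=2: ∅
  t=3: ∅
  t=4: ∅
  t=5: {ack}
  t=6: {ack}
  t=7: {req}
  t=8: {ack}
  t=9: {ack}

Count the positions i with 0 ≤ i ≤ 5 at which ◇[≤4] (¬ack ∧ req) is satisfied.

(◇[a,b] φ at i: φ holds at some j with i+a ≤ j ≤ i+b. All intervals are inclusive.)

3

Evaluate at each i in [0,5]:
  i=0: ✗ (none in [0,4])
  i=1: ✗ (none in [1,5])
  i=2: ✗ (none in [2,6])
  i=3: ✓ (witness j=7)
  i=4: ✓ (witness j=7)
  i=5: ✓ (witness j=7)
Positions where it holds: {3, 4, 5} → 3.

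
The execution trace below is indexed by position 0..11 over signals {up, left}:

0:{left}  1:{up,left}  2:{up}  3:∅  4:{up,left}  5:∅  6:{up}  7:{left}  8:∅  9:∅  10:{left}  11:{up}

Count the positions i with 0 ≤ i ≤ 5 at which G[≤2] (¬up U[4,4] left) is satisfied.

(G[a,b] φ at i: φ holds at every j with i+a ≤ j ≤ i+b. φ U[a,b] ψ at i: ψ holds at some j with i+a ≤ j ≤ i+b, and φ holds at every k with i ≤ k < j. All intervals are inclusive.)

Evaluate at each i in [0,5]:
  i=0: ✗ (fails at j=0)
  i=1: ✗ (fails at j=1)
  i=2: ✗ (fails at j=2)
  i=3: ✗ (fails at j=3)
  i=4: ✗ (fails at j=4)
  i=5: ✗ (fails at j=5)
Positions where it holds: {} → 0.

0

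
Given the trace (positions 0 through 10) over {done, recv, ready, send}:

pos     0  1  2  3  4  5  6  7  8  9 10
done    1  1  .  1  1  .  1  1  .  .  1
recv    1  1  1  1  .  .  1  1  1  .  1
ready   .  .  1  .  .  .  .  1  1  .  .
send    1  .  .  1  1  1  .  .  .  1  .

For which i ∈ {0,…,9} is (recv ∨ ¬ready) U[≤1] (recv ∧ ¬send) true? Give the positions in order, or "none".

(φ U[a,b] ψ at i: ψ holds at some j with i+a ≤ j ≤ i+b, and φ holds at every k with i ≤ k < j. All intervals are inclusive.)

0, 1, 2, 5, 6, 7, 8, 9

Evaluate at each i in [0,9]:
  i=0: ✓ (rhs at j=1; lhs holds on [0,0])
  i=1: ✓ (rhs at j=1)
  i=2: ✓ (rhs at j=2)
  i=3: ✗ (no rhs in [3,4])
  i=4: ✗ (no rhs in [4,5])
  i=5: ✓ (rhs at j=6; lhs holds on [5,5])
  i=6: ✓ (rhs at j=6)
  i=7: ✓ (rhs at j=7)
  i=8: ✓ (rhs at j=8)
  i=9: ✓ (rhs at j=10; lhs holds on [9,9])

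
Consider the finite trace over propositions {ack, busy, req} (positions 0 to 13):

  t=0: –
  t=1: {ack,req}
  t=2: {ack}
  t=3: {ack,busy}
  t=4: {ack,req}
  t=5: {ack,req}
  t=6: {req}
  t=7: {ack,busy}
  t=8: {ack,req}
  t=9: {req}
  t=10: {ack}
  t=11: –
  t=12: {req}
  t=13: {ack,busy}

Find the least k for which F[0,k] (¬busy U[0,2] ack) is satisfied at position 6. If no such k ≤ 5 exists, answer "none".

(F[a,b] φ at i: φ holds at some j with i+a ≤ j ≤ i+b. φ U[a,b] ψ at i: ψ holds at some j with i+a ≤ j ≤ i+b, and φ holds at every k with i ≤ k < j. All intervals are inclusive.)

0

Scan j = 6,7,… for (¬busy U[0,2] ack):
  j=6: holds
First hit at j=6, so smallest k = 6-6 = 0.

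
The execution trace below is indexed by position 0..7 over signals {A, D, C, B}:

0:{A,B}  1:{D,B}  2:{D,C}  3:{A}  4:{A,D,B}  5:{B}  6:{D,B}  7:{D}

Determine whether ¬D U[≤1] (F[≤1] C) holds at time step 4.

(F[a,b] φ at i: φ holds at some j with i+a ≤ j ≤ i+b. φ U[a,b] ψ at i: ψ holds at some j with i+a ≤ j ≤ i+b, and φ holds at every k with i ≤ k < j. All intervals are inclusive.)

False

Need some j in [4,5] with F[≤1] C, and ¬D at every k in [4,j-1].
  j=4: F[≤1] C — fails (none in [4,5]).
  j=5: F[≤1] C — fails (none in [5,6]).
No j in the window works → until fails.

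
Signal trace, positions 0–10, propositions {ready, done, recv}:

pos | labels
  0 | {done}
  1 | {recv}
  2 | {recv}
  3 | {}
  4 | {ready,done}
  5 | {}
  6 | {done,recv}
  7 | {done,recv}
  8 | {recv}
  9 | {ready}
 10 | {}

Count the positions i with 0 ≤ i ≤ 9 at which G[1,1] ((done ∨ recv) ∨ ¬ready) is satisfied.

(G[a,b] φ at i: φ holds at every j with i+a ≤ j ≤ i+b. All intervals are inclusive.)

Evaluate at each i in [0,9]:
  i=0: ✓ (all of [1,1])
  i=1: ✓ (all of [2,2])
  i=2: ✓ (all of [3,3])
  i=3: ✓ (all of [4,4])
  i=4: ✓ (all of [5,5])
  i=5: ✓ (all of [6,6])
  i=6: ✓ (all of [7,7])
  i=7: ✓ (all of [8,8])
  i=8: ✗ (fails at j=9)
  i=9: ✓ (all of [10,10])
Positions where it holds: {0, 1, 2, 3, 4, 5, 6, 7, 9} → 9.

9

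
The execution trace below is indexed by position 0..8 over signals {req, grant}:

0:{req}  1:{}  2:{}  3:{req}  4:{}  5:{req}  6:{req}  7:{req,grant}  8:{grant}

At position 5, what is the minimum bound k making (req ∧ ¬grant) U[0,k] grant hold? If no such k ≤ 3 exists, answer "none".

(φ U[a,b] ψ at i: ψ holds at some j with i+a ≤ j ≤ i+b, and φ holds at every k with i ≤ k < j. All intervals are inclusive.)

2

Need earliest j ≥ 5 with grant, and (req ∧ ¬grant) at every k in [5,j-1].
  j=5: rhs fails.
  j=6: rhs fails.
  j=7: rhs holds; lhs holds on [5,6]. k = 2.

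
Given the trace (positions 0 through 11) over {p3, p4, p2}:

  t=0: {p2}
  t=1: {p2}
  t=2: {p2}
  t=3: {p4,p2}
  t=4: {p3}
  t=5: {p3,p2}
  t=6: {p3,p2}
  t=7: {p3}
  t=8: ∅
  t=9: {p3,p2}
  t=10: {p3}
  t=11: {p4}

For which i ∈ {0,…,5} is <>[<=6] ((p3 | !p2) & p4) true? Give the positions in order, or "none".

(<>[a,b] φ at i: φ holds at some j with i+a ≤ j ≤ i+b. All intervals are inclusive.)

Evaluate at each i in [0,5]:
  i=0: ✗ (none in [0,6])
  i=1: ✗ (none in [1,7])
  i=2: ✗ (none in [2,8])
  i=3: ✗ (none in [3,9])
  i=4: ✗ (none in [4,10])
  i=5: ✓ (witness j=11)

5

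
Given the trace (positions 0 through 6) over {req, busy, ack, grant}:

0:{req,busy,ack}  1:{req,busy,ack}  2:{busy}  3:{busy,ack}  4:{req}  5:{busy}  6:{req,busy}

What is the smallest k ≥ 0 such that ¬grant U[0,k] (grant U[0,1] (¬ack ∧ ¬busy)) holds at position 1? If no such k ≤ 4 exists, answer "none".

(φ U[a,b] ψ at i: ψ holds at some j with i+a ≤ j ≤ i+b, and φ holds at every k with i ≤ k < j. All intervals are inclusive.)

3

Need earliest j ≥ 1 with (grant U[0,1] (¬ack ∧ ¬busy)), and ¬grant at every k in [1,j-1].
  j=1: rhs fails.
  j=2: rhs fails.
  j=3: rhs fails.
  j=4: rhs holds; lhs holds on [1,3]. k = 3.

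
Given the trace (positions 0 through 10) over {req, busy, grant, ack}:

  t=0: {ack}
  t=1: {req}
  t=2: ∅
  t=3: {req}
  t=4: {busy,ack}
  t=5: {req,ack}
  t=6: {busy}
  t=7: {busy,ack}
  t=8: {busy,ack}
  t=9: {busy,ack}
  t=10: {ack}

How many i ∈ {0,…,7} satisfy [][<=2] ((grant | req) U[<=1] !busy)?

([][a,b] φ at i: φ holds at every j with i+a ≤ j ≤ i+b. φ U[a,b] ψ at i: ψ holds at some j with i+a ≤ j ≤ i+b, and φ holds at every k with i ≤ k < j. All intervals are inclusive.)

Evaluate at each i in [0,7]:
  i=0: ✓ (all of [0,2])
  i=1: ✓ (all of [1,3])
  i=2: ✗ (fails at j=4)
  i=3: ✗ (fails at j=4)
  i=4: ✗ (fails at j=4)
  i=5: ✗ (fails at j=6)
  i=6: ✗ (fails at j=6)
  i=7: ✗ (fails at j=7)
Positions where it holds: {0, 1} → 2.

2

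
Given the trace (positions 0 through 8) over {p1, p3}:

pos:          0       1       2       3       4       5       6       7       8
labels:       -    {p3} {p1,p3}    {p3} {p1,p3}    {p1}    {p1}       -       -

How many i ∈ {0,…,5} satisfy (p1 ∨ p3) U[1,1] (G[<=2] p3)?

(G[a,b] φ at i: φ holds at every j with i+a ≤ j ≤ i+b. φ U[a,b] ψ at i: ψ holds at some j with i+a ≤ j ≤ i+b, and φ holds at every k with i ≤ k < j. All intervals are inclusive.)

1

Evaluate at each i in [0,5]:
  i=0: ✗ (lhs fails at k=0 before rhs at j=1)
  i=1: ✓ (rhs at j=2; lhs holds on [1,1])
  i=2: ✗ (no rhs in [3,3])
  i=3: ✗ (no rhs in [4,4])
  i=4: ✗ (no rhs in [5,5])
  i=5: ✗ (no rhs in [6,6])
Positions where it holds: {1} → 1.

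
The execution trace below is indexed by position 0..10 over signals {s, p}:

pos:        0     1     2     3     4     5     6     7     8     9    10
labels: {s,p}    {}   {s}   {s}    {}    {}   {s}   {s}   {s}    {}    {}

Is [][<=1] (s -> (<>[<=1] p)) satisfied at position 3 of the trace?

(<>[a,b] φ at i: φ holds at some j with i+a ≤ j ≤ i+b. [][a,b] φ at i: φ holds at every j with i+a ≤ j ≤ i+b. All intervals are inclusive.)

False

Check (s -> (<>[<=1] p)) at every j in [3,4]:
  j=3: antecedent true; consequent fails (none in [3,4]) → ✗
  j=4: antecedent false → ✓
Fails at j=3 → formula fails.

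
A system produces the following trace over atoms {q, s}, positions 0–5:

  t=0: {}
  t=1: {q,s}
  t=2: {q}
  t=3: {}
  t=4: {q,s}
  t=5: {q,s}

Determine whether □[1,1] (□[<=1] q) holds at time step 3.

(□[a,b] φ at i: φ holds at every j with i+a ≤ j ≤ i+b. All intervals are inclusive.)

Holds

Check □[<=1] q at every j in [4,4]:
  j=4: holds on [4,5]
All positions satisfy it → formula holds.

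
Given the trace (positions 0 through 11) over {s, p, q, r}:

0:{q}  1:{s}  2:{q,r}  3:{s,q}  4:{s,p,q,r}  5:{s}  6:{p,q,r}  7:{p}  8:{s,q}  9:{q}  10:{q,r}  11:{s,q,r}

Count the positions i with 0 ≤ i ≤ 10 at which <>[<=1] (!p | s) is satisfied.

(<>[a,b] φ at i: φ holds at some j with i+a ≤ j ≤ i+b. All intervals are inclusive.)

10

Evaluate at each i in [0,10]:
  i=0: ✓ (witness j=0)
  i=1: ✓ (witness j=1)
  i=2: ✓ (witness j=2)
  i=3: ✓ (witness j=3)
  i=4: ✓ (witness j=4)
  i=5: ✓ (witness j=5)
  i=6: ✗ (none in [6,7])
  i=7: ✓ (witness j=8)
  i=8: ✓ (witness j=8)
  i=9: ✓ (witness j=9)
  i=10: ✓ (witness j=10)
Positions where it holds: {0, 1, 2, 3, 4, 5, 7, 8, 9, 10} → 10.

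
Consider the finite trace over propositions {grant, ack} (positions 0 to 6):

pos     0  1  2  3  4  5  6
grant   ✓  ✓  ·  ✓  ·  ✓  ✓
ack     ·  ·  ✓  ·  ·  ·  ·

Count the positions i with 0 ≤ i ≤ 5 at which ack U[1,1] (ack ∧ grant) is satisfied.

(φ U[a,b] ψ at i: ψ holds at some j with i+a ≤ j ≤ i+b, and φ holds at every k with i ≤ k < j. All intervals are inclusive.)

Evaluate at each i in [0,5]:
  i=0: ✗ (no rhs in [1,1])
  i=1: ✗ (no rhs in [2,2])
  i=2: ✗ (no rhs in [3,3])
  i=3: ✗ (no rhs in [4,4])
  i=4: ✗ (no rhs in [5,5])
  i=5: ✗ (no rhs in [6,6])
Positions where it holds: {} → 0.

0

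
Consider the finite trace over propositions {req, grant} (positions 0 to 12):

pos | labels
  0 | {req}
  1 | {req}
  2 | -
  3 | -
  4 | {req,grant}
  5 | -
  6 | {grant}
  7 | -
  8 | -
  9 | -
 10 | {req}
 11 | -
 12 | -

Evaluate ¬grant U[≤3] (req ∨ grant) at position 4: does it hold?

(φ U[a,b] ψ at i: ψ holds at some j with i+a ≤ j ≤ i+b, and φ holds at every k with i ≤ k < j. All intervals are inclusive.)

Need some j in [4,7] with (req ∨ grant), and ¬grant at every k in [4,j-1].
  j=4: (req ∨ grant) holds; no prefix to check → satisfied.

True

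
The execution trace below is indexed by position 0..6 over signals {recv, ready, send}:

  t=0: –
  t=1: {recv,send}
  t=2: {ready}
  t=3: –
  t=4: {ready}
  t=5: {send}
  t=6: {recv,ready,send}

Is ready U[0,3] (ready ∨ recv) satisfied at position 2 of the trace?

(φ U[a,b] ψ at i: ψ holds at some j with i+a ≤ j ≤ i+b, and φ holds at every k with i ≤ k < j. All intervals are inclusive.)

Yes

Need some j in [2,5] with (ready ∨ recv), and ready at every k in [2,j-1].
  j=2: (ready ∨ recv) holds; no prefix to check → satisfied.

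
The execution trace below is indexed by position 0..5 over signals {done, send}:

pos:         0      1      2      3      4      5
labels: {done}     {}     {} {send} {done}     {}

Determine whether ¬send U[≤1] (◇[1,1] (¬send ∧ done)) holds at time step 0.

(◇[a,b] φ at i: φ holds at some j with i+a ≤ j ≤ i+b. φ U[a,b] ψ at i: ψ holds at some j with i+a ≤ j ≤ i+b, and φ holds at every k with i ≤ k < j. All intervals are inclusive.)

False

Need some j in [0,1] with ◇[1,1] (¬send ∧ done), and ¬send at every k in [0,j-1].
  j=0: ◇[1,1] (¬send ∧ done) — fails (none in [1,1]).
  j=1: ◇[1,1] (¬send ∧ done) — fails (none in [2,2]).
No j in the window works → until fails.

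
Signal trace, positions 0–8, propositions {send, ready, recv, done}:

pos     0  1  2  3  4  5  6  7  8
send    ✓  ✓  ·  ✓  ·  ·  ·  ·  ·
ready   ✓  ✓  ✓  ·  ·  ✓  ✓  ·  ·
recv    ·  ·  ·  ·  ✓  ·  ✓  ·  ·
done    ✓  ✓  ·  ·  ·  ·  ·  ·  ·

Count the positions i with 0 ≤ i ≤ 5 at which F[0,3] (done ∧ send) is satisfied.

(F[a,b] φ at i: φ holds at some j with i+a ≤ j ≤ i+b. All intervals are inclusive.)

2

Evaluate at each i in [0,5]:
  i=0: ✓ (witness j=0)
  i=1: ✓ (witness j=1)
  i=2: ✗ (none in [2,5])
  i=3: ✗ (none in [3,6])
  i=4: ✗ (none in [4,7])
  i=5: ✗ (none in [5,8])
Positions where it holds: {0, 1} → 2.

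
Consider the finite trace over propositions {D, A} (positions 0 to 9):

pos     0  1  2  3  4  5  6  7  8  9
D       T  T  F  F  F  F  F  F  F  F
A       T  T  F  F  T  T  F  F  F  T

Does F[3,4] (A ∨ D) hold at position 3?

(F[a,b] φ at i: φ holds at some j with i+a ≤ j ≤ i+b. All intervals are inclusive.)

Check (A ∨ D) at each j in [6,7]:
  j=6: false
  j=7: false
No position in the window satisfies it → formula fails.

No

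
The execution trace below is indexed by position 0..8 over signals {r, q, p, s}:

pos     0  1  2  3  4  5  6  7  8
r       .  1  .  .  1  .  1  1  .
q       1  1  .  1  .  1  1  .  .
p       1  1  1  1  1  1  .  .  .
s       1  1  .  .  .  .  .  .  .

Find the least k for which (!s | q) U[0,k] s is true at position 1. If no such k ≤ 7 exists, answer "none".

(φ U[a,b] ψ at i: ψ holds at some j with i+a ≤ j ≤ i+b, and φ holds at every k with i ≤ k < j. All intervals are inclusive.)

Need earliest j ≥ 1 with s, and (!s | q) at every k in [1,j-1].
  j=1: rhs holds (empty prefix). k = 0.

0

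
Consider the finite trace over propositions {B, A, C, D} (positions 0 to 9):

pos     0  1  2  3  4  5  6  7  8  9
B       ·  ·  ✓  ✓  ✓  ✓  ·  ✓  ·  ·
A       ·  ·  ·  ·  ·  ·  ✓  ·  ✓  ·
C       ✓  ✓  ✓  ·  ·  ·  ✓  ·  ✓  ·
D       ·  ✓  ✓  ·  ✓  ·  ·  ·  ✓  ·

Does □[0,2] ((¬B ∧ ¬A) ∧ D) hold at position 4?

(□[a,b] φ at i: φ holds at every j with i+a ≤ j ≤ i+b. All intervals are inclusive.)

Check ((¬B ∧ ¬A) ∧ D) at every j in [4,6]:
  j=4: false
  j=5: false
  j=6: false
Fails at j=4 → formula fails.

Does not hold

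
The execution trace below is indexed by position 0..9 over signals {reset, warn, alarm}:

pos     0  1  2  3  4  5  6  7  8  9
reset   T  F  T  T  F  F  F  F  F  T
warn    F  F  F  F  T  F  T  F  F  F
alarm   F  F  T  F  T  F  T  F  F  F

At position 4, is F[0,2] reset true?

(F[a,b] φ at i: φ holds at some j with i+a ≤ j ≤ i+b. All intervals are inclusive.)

False

Check reset at each j in [4,6]:
  j=4: false
  j=5: false
  j=6: false
No position in the window satisfies it → formula fails.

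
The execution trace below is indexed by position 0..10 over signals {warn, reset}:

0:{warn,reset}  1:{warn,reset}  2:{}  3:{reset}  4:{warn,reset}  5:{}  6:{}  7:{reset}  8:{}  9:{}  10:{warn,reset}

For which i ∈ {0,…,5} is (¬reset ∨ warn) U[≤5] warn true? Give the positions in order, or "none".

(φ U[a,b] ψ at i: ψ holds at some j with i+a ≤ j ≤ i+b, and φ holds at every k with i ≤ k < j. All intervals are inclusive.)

0, 1, 4

Evaluate at each i in [0,5]:
  i=0: ✓ (rhs at j=0)
  i=1: ✓ (rhs at j=1)
  i=2: ✗ (lhs fails at k=3 before rhs at j=4)
  i=3: ✗ (lhs fails at k=3 before rhs at j=4)
  i=4: ✓ (rhs at j=4)
  i=5: ✗ (lhs fails at k=7 before rhs at j=10)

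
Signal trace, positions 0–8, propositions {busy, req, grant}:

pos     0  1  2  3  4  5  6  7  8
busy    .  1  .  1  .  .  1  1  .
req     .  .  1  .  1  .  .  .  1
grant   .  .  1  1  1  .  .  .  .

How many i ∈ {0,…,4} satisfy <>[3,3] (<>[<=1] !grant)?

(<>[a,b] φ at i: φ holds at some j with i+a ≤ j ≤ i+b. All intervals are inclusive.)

Evaluate at each i in [0,4]:
  i=0: ✗ (none in [3,3])
  i=1: ✓ (witness j=4)
  i=2: ✓ (witness j=5)
  i=3: ✓ (witness j=6)
  i=4: ✓ (witness j=7)
Positions where it holds: {1, 2, 3, 4} → 4.

4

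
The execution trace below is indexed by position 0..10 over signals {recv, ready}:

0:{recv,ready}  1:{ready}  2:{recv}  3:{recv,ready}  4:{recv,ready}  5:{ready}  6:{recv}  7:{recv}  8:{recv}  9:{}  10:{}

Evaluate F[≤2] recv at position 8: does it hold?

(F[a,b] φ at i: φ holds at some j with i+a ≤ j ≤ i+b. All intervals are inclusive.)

Yes

Check recv at each j in [8,10]:
  j=8: true
  j=9: false
  j=10: false
Found at j=8 → formula holds.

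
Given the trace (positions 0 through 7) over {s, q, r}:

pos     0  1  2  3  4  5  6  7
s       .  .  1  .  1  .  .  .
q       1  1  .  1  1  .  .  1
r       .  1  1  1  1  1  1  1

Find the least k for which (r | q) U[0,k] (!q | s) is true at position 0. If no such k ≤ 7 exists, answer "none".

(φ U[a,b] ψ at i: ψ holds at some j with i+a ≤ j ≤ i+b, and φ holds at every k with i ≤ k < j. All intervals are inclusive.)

Need earliest j ≥ 0 with (!q | s), and (r | q) at every k in [0,j-1].
  j=0: rhs fails.
  j=1: rhs fails.
  j=2: rhs holds; lhs holds on [0,1]. k = 2.

2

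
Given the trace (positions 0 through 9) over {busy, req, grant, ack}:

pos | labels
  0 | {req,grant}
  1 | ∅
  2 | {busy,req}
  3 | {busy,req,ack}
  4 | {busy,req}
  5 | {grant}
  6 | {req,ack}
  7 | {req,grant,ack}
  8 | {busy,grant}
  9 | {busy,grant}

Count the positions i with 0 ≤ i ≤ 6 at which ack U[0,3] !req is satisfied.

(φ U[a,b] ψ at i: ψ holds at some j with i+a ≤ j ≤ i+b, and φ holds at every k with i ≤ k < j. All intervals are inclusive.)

3

Evaluate at each i in [0,6]:
  i=0: ✗ (lhs fails at k=0 before rhs at j=1)
  i=1: ✓ (rhs at j=1)
  i=2: ✗ (lhs fails at k=2 before rhs at j=5)
  i=3: ✗ (lhs fails at k=4 before rhs at j=5)
  i=4: ✗ (lhs fails at k=4 before rhs at j=5)
  i=5: ✓ (rhs at j=5)
  i=6: ✓ (rhs at j=8; lhs holds on [6,7])
Positions where it holds: {1, 5, 6} → 3.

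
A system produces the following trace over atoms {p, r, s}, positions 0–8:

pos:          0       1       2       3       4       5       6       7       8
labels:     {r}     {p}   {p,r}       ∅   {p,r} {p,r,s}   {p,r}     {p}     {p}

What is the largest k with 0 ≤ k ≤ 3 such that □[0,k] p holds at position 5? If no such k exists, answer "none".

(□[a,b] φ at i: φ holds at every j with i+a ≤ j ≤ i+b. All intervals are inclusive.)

p must hold from j=5 onward; find where it first fails.
  j=5: holds
  j=6: holds
  j=7: holds
  j=8: holds
Holds through j=8; largest k = 3.

3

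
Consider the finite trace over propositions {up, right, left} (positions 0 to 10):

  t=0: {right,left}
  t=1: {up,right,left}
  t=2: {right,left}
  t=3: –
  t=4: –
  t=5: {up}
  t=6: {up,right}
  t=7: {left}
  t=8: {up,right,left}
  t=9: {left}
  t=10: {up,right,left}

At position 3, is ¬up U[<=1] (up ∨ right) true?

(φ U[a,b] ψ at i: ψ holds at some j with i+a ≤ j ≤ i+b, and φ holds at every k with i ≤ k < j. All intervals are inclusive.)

Need some j in [3,4] with (up ∨ right), and ¬up at every k in [3,j-1].
  j=3: (up ∨ right) false.
  j=4: (up ∨ right) false.
No j in the window works → until fails.

False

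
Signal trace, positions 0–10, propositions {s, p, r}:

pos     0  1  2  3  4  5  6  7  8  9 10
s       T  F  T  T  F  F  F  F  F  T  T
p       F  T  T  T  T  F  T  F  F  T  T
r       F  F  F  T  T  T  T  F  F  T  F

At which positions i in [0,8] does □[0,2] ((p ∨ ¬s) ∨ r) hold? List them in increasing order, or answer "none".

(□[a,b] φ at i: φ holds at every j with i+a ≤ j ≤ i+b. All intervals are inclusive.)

1, 2, 3, 4, 5, 6, 7, 8

Evaluate at each i in [0,8]:
  i=0: ✗ (fails at j=0)
  i=1: ✓ (all of [1,3])
  i=2: ✓ (all of [2,4])
  i=3: ✓ (all of [3,5])
  i=4: ✓ (all of [4,6])
  i=5: ✓ (all of [5,7])
  i=6: ✓ (all of [6,8])
  i=7: ✓ (all of [7,9])
  i=8: ✓ (all of [8,10])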